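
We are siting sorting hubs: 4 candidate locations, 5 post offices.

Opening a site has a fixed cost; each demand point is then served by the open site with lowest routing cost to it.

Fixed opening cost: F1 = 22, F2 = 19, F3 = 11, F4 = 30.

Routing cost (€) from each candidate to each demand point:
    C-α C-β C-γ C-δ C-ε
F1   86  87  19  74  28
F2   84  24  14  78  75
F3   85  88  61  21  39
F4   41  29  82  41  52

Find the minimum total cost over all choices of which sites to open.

Open {F2, F3, F4}: assign each demand point to its cheapest open site.
  C-α→F4 41, C-β→F2 24, C-γ→F2 14, C-δ→F3 21, C-ε→F3 39
  routing cost 139, fixed 60 → total 199.
Compare {F1, F3, F4}: routing cost 138 + fixed 63 = 201.
Compare {F1, F4}: routing cost 158 + fixed 52 = 210.
Compare {F1, F2, F3, F4}: routing cost 128 + fixed 82 = 210.
All other subsets cost ≥ 201. Minimum total cost: 199.

199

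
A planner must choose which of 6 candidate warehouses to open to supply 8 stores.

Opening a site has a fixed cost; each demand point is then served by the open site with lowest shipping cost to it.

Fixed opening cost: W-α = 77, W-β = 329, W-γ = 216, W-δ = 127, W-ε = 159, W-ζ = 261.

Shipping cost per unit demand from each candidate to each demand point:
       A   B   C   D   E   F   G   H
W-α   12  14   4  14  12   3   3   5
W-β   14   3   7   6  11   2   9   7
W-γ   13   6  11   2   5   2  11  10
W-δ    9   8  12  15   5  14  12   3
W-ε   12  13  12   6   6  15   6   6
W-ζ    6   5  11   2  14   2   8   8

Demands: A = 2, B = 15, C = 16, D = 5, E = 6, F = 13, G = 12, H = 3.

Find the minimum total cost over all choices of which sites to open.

Open {W-α, W-γ}: assign each demand point to its cheapest open site.
  A→W-α 2×12=24, B→W-γ 15×6=90, C→W-α 16×4=64, D→W-γ 5×2=10, E→W-γ 6×5=30, F→W-γ 13×2=26, G→W-α 12×3=36, H→W-α 3×5=15
  shipping cost 295, fixed 293 → total 588.
Compare {W-α, W-δ}: shipping cost 386 + fixed 204 = 590.
Compare {W-α}: shipping cost 530 + fixed 77 = 607.
Compare {W-α, W-ζ}: shipping cost 310 + fixed 338 = 648.
All other subsets cost ≥ 590. Minimum total cost: 588.

588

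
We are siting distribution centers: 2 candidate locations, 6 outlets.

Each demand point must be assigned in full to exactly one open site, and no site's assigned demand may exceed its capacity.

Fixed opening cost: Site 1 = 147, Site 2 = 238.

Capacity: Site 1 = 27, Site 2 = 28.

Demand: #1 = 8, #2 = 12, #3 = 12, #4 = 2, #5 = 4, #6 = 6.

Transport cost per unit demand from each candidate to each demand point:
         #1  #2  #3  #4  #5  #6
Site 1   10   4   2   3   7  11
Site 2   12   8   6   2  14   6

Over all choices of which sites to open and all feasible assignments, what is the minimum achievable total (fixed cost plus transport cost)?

649

Open {Site 1, Site 2}; cheapest assignment that respects the capacities:
  Site 1 (cap 27, load 24): #2, #3 — cost 12×4 + 12×2 = 72
  Site 2 (cap 28, load 20): #1, #4, #5, #6 — cost 8×12 + 2×2 + 4×14 + 6×6 = 192
  Shipping 264, fixed 385 → total 649.
  Any other capacity-feasible assignment to {Site 1, Site 2} ships for at least 264.
Total demand is 44 and no other set of sites has combined capacity ≥ 44, so {Site 1, Site 2} is the only feasible choice of open sites. Minimum: 649.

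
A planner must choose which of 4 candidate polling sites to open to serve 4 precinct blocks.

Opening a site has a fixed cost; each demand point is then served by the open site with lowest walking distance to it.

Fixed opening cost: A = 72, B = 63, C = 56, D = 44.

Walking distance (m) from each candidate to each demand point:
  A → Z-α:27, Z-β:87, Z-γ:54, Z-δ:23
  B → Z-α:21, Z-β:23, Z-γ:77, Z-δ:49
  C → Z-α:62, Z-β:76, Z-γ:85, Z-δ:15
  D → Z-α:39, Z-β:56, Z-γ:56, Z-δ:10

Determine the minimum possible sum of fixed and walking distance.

Open {D}: assign each demand point to its cheapest open site.
  Z-α→D 39, Z-β→D 56, Z-γ→D 56, Z-δ→D 10
  walking distance 161, fixed 44 → total 205.
Compare {B, D}: walking distance 110 + fixed 107 = 217.
Compare {B}: walking distance 170 + fixed 63 = 233.
Compare {B, C}: walking distance 136 + fixed 119 = 255.
All other subsets cost ≥ 217. Minimum total cost: 205.

205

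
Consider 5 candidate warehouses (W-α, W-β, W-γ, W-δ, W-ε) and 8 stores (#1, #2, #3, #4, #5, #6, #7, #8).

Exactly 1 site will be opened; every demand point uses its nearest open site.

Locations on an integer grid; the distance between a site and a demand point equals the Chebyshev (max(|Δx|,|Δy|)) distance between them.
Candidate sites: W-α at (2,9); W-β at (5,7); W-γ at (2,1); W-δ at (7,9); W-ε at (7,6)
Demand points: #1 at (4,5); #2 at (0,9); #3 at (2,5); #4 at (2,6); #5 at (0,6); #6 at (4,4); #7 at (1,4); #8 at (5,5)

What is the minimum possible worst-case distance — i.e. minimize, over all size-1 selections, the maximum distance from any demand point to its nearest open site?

Open {W-α}.
  Farthest demand point is #6 at distance 5 (to W-α); all others are ≤ 5.
With {W-β} the worst case is 5.
With {W-δ} the worst case is 7.
No size-1 selection achieves below 5.

5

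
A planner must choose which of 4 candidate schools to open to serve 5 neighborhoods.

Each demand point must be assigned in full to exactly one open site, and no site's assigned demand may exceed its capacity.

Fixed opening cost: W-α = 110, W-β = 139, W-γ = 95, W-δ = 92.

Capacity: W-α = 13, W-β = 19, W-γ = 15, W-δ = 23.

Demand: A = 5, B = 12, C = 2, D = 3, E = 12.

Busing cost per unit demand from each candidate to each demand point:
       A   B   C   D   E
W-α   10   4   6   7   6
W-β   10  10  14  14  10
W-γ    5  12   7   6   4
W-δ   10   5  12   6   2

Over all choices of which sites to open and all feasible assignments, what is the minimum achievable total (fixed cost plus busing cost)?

366

Open {W-α, W-δ}; cheapest assignment that respects the capacities:
  W-α (cap 13, load 12): B — cost 12×4 = 48
  W-δ (cap 23, load 22): A, C, D, E — cost 5×10 + 2×12 + 3×6 + 12×2 = 116
  Shipping 164, fixed 202 → total 366.
  Any other capacity-feasible assignment to {W-α, W-δ} ships for at least 164.
Compare {W-γ, W-δ}: its best feasible assignment gives total 377.
Compare {W-α, W-γ, W-δ}: its best feasible assignment gives total 426.
Every other set of open sites that can feasibly serve all demand totals ≥ 377 even under its best assignment. Minimum: 366.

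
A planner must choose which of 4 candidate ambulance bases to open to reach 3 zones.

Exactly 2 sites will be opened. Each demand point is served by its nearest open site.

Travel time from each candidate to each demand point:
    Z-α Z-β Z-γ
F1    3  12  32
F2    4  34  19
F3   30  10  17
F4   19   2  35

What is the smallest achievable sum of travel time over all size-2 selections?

Open {F2, F4}.
  Z-α→F2 4, Z-β→F4 2, Z-γ→F2 19  ⇒ total 25.
Compare {F1, F3}: total 30.
Compare {F2, F3}: total 31.
No size-2 selection does better; minimum is 25.

25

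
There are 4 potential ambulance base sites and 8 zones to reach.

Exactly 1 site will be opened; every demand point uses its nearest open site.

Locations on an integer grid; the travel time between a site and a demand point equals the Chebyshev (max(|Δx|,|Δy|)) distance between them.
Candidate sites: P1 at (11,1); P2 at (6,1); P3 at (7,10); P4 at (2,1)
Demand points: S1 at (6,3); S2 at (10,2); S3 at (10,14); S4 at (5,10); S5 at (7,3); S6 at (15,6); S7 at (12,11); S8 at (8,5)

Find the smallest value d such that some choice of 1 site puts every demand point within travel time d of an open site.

Open {P3}.
  Farthest demand point is S2 at travel time 8 (to P3); all others are ≤ 8.
With {P1} the worst case is 13.
With {P2} the worst case is 13.
No size-1 selection achieves below 8.

8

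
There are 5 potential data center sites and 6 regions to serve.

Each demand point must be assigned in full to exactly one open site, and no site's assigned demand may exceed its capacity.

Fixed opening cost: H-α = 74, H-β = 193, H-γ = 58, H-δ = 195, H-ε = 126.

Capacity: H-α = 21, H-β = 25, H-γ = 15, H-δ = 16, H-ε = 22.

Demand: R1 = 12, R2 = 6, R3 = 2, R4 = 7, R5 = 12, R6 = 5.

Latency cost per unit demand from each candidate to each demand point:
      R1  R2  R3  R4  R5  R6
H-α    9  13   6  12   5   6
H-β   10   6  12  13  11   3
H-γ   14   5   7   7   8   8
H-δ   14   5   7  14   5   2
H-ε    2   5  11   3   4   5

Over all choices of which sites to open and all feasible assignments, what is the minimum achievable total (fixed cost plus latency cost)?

Open {H-α, H-γ, H-ε}; cheapest assignment that respects the capacities:
  H-α (cap 21, load 19): R3, R5, R6 — cost 2×6 + 12×5 + 5×6 = 102
  H-γ (cap 15, load 6): R2 — cost 6×5 = 30
  H-ε (cap 22, load 19): R1, R4 — cost 12×2 + 7×3 = 45
  Shipping 177, fixed 258 → total 435.
  Any other capacity-feasible assignment to {H-α, H-γ, H-ε} ships for at least 177.
Compare {H-α, H-δ, H-ε}: its best feasible assignment gives total 552.
Compare {H-α, H-β, H-ε}: its best feasible assignment gives total 561.
Every other set of open sites that can feasibly serve all demand totals ≥ 552 even under its best assignment. Minimum: 435.

435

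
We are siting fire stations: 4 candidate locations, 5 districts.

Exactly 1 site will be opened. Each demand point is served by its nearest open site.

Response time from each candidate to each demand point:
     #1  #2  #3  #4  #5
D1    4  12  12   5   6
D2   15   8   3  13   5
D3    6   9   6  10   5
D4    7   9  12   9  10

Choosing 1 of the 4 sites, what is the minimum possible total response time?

36

Open {D3}.
  #1→D3 6, #2→D3 9, #3→D3 6, #4→D3 10, #5→D3 5  ⇒ total 36.
Compare {D1}: total 39.
Compare {D2}: total 44.
No size-1 selection does better; minimum is 36.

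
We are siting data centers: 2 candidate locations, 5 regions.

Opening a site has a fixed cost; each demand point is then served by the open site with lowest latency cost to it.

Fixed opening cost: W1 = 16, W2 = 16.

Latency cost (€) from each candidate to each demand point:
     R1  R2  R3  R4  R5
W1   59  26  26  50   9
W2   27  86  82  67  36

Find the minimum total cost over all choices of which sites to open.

170

Open {W1, W2}: assign each demand point to its cheapest open site.
  R1→W2 27, R2→W1 26, R3→W1 26, R4→W1 50, R5→W1 9
  latency cost 138, fixed 32 → total 170.
Compare {W1}: latency cost 170 + fixed 16 = 186.
Compare {W2}: latency cost 298 + fixed 16 = 314.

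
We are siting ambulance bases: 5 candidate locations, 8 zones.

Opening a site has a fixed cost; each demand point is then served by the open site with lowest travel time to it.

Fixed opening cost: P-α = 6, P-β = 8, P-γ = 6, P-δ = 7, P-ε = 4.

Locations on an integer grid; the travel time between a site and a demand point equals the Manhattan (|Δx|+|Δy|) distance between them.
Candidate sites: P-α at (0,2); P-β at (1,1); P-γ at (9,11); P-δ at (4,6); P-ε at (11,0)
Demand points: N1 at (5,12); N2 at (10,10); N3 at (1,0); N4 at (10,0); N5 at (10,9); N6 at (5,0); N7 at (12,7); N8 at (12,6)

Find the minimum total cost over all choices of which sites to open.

49

Open {P-β, P-γ, P-ε}: assign each demand point to its cheapest open site.
  N1→P-γ 5, N2→P-γ 2, N3→P-β 1, N4→P-ε 1, N5→P-γ 3, N6→P-β 5, N7→P-γ 7, N8→P-ε 7
  travel time 31, fixed 18 → total 49.
Compare {P-α, P-γ, P-ε}: travel time 34 + fixed 16 = 50.
Compare {P-γ, P-ε}: travel time 41 + fixed 10 = 51.
Compare {P-β, P-γ}: travel time 41 + fixed 14 = 55.
All other subsets cost ≥ 50. Minimum total cost: 49.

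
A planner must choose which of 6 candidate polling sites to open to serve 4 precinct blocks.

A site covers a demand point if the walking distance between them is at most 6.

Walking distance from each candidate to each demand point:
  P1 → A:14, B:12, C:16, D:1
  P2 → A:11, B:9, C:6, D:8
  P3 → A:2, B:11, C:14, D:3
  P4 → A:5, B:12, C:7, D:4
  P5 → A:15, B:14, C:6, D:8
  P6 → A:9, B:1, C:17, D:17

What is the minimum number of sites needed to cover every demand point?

3

Coverage sets (demand points within 6 of each site):
  P1: {D}
  P2: {C}
  P3: {A, D}
  P4: {A, D}
  P5: {C}
  P6: {B}
No 2 sites suffice: every size-2 union leaves at least one demand point uncovered.
But {P2, P3, P6} covers everything, so the minimum is 3.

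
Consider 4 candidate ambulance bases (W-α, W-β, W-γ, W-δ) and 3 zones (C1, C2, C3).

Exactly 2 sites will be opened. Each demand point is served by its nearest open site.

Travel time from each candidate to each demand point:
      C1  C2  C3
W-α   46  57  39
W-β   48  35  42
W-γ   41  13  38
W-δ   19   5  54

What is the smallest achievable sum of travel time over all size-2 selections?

Open {W-γ, W-δ}.
  C1→W-δ 19, C2→W-δ 5, C3→W-γ 38  ⇒ total 62.
Compare {W-α, W-δ}: total 63.
Compare {W-β, W-δ}: total 66.
No size-2 selection does better; minimum is 62.

62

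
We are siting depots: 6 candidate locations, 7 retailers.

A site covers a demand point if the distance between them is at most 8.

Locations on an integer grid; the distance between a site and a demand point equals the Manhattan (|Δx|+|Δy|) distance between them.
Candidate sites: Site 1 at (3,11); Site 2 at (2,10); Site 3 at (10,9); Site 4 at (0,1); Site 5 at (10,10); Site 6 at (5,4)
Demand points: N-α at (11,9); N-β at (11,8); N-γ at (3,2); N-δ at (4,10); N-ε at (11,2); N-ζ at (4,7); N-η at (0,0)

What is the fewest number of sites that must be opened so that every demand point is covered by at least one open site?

2

Coverage sets (demand points within 8 of each site):
  Site 1: {N-δ, N-ζ}
  Site 2: {N-δ, N-ζ}
  Site 3: {N-α, N-β, N-δ, N-ε, N-ζ}
  Site 4: {N-γ, N-η}
  Site 5: {N-α, N-β, N-δ}
  Site 6: {N-γ, N-δ, N-ε, N-ζ}
No single site covers all 7 demand points.
But {Site 3, Site 4} covers everything, so the minimum is 2.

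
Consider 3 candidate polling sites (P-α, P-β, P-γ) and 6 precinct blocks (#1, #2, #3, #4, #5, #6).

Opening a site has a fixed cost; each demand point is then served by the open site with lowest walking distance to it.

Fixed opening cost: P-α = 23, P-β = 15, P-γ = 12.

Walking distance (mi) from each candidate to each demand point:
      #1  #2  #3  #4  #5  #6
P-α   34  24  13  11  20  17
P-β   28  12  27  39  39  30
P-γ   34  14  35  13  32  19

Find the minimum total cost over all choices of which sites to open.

Open {P-α, P-β}: assign each demand point to its cheapest open site.
  #1→P-β 28, #2→P-β 12, #3→P-α 13, #4→P-α 11, #5→P-α 20, #6→P-α 17
  walking distance 101, fixed 38 → total 139.
Compare {P-α}: walking distance 119 + fixed 23 = 142.
Compare {P-α, P-γ}: walking distance 109 + fixed 35 = 144.
Compare {P-α, P-β, P-γ}: walking distance 101 + fixed 50 = 151.
All other subsets cost ≥ 142. Minimum total cost: 139.

139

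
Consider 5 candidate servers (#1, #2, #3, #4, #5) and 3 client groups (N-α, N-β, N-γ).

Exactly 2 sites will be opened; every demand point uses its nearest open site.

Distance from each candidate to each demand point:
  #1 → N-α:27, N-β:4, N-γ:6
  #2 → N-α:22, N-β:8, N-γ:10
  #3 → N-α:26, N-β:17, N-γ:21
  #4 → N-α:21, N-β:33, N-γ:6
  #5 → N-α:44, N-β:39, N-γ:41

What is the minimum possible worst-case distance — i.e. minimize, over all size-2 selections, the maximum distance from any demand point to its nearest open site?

21

Open {#1, #4}.
  Farthest demand point is N-α at distance 21 (to #4); all others are ≤ 21.
With {#2, #4} the worst case is 21.
With {#3, #4} the worst case is 21.
No size-2 selection achieves below 21.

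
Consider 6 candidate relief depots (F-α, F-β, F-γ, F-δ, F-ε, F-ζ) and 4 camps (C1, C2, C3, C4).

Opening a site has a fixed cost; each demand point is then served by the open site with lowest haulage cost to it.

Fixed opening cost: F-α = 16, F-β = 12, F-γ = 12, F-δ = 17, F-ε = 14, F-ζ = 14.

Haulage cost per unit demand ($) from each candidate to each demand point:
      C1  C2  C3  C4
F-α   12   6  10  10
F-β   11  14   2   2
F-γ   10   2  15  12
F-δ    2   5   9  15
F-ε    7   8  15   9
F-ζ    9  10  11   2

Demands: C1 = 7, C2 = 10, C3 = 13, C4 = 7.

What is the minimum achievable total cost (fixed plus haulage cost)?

Open {F-β, F-γ, F-δ}: assign each demand point to its cheapest open site.
  C1→F-δ 7×2=14, C2→F-γ 10×2=20, C3→F-β 13×2=26, C4→F-β 7×2=14
  haulage cost 74, fixed 41 → total 115.
Compare {F-β, F-γ, F-δ, F-ε}: haulage cost 74 + fixed 55 = 129.
Compare {F-β, F-γ, F-δ, F-ζ}: haulage cost 74 + fixed 55 = 129.
Compare {F-α, F-β, F-γ, F-δ}: haulage cost 74 + fixed 57 = 131.
All other subsets cost ≥ 129. Minimum total cost: 115.

115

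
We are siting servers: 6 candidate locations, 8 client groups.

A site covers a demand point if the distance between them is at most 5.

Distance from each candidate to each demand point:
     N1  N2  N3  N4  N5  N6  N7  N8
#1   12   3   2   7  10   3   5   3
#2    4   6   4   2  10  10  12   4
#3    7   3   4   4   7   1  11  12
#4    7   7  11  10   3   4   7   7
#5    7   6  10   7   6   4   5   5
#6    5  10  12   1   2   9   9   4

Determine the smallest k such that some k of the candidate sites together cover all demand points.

2

Coverage sets (demand points within 5 of each site):
  #1: {N2, N3, N6, N7, N8}
  #2: {N1, N3, N4, N8}
  #3: {N2, N3, N4, N6}
  #4: {N5, N6}
  #5: {N6, N7, N8}
  #6: {N1, N4, N5, N8}
No single site covers all 8 demand points.
But {#1, #6} covers everything, so the minimum is 2.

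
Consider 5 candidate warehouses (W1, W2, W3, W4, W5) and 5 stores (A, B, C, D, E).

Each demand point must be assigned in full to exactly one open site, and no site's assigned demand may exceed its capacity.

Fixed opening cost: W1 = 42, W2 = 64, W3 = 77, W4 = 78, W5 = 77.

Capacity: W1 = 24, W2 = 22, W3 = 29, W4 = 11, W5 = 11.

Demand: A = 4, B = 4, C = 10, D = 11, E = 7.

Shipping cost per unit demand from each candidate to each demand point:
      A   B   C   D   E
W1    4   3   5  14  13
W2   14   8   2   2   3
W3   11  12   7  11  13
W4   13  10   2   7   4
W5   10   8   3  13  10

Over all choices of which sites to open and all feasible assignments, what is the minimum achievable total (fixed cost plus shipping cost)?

Open {W1, W2}; cheapest assignment that respects the capacities:
  W1 (cap 24, load 18): A, B, C — cost 4×4 + 4×3 + 10×5 = 78
  W2 (cap 22, load 18): D, E — cost 11×2 + 7×3 = 43
  Shipping 121, fixed 106 → total 227.
  Any other capacity-feasible assignment to {W1, W2} ships for at least 121.
Compare {W1, W2, W4}: its best feasible assignment gives total 275.
Compare {W1, W2, W5}: its best feasible assignment gives total 284.
Every other set of open sites that can feasibly serve all demand totals ≥ 275 even under its best assignment. Minimum: 227.

227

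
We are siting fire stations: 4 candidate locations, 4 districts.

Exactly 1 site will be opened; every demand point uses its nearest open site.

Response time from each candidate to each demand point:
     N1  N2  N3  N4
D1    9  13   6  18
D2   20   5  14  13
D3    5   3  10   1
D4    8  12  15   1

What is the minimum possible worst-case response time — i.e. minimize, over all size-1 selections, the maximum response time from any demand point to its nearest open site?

Open {D3}.
  Farthest demand point is N3 at response time 10 (to D3); all others are ≤ 10.
With {D4} the worst case is 15.
With {D1} the worst case is 18.
No size-1 selection achieves below 10.

10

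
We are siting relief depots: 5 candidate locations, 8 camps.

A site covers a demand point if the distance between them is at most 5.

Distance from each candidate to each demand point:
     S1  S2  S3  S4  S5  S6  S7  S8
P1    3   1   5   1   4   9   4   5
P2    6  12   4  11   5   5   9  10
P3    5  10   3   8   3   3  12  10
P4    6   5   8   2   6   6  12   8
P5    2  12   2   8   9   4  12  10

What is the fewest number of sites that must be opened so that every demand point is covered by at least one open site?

2

Coverage sets (demand points within 5 of each site):
  P1: {S1, S2, S3, S4, S5, S7, S8}
  P2: {S3, S5, S6}
  P3: {S1, S3, S5, S6}
  P4: {S2, S4}
  P5: {S1, S3, S6}
No single site covers all 8 demand points.
But {P1, P2} covers everything, so the minimum is 2.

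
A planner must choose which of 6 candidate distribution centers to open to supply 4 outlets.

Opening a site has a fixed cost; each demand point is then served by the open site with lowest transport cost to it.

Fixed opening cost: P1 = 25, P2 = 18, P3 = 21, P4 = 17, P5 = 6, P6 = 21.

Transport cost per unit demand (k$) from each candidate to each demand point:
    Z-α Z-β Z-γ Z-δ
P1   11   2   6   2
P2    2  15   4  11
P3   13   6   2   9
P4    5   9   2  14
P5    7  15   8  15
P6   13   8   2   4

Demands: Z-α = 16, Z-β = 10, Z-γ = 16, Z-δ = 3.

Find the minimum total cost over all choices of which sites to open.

Open {P1, P2, P4}: assign each demand point to its cheapest open site.
  Z-α→P2 16×2=32, Z-β→P1 10×2=20, Z-γ→P4 16×2=32, Z-δ→P1 3×2=6
  transport cost 90, fixed 60 → total 150.
Compare {P1, P2, P3}: transport cost 90 + fixed 64 = 154.
Compare {P1, P2, P6}: transport cost 90 + fixed 64 = 154.
Compare {P1, P2, P4, P5}: transport cost 90 + fixed 66 = 156.
All other subsets cost ≥ 154. Minimum total cost: 150.

150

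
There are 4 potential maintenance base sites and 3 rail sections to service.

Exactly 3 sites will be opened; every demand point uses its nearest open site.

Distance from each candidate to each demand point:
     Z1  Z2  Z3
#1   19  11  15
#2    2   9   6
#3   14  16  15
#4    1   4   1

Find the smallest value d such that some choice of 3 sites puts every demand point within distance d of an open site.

Open {#1, #2, #4}.
  Farthest demand point is Z2 at distance 4 (to #4); all others are ≤ 4.
With {#1, #3, #4} the worst case is 4.
With {#2, #3, #4} the worst case is 4.
No size-3 selection achieves below 4.

4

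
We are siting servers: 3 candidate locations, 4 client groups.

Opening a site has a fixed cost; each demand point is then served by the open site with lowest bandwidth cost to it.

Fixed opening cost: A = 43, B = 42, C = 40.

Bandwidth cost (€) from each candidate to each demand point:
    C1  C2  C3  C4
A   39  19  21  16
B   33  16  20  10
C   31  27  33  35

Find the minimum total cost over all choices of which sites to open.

121

Open {B}: assign each demand point to its cheapest open site.
  C1→B 33, C2→B 16, C3→B 20, C4→B 10
  bandwidth cost 79, fixed 42 → total 121.
Compare {A}: bandwidth cost 95 + fixed 43 = 138.
Compare {B, C}: bandwidth cost 77 + fixed 82 = 159.
Compare {A, B}: bandwidth cost 79 + fixed 85 = 164.
All other subsets cost ≥ 138. Minimum total cost: 121.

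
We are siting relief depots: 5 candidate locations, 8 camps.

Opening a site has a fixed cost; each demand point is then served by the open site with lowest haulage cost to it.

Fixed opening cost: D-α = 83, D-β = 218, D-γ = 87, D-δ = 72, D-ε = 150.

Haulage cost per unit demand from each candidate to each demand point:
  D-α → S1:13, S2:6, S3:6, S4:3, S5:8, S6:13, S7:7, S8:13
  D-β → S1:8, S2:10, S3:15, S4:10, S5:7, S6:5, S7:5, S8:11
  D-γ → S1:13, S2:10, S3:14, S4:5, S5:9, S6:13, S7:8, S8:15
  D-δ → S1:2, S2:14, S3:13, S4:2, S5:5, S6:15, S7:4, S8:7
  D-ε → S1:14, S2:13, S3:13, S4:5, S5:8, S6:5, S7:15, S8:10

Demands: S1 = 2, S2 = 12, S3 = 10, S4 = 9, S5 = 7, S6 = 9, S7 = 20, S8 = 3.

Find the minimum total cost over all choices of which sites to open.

Open {D-α, D-δ}: assign each demand point to its cheapest open site.
  S1→D-δ 2×2=4, S2→D-α 12×6=72, S3→D-α 10×6=60, S4→D-δ 9×2=18, S5→D-δ 7×5=35, S6→D-α 9×13=117, S7→D-δ 20×4=80, S8→D-δ 3×7=21
  haulage cost 407, fixed 155 → total 562.
Compare {D-α}: haulage cost 537 + fixed 83 = 620.
Compare {D-α, D-δ, D-ε}: haulage cost 335 + fixed 305 = 640.
Compare {D-α, D-γ, D-δ}: haulage cost 407 + fixed 242 = 649.
All other subsets cost ≥ 620. Minimum total cost: 562.

562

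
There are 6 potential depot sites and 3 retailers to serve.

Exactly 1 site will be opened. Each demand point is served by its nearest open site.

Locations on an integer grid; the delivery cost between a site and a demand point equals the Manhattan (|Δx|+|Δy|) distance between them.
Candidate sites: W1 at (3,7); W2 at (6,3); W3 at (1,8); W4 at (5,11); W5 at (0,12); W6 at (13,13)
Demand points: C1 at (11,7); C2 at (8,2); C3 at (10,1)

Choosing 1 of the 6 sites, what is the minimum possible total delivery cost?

Open {W2}.
  C1→W2 9, C2→W2 3, C3→W2 6  ⇒ total 18.
Compare {W1}: total 31.
Compare {W4}: total 37.
No size-1 selection does better; minimum is 18.

18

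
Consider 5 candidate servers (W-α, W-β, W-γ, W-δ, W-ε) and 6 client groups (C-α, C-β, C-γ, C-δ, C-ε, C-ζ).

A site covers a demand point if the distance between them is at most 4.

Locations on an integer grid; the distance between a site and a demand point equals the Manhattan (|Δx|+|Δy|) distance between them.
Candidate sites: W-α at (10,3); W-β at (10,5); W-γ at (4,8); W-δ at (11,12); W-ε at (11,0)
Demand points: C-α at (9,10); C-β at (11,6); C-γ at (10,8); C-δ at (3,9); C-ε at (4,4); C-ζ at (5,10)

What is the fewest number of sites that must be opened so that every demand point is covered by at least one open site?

Coverage sets (demand points within 4 of each site):
  W-α: {C-β}
  W-β: {C-β, C-γ}
  W-γ: {C-δ, C-ε, C-ζ}
  W-δ: {C-α}
  W-ε: {}
No 2 sites suffice: every size-2 union leaves at least one demand point uncovered.
But {W-β, W-γ, W-δ} covers everything, so the minimum is 3.

3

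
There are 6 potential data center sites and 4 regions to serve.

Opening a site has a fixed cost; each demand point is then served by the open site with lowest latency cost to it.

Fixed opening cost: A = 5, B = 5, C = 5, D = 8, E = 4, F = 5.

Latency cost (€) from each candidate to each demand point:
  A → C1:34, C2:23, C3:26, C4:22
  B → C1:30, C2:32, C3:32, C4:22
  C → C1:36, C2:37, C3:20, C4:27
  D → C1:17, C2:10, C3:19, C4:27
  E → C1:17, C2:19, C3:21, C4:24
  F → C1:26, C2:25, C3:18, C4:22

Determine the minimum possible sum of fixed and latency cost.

Open {D, F}: assign each demand point to its cheapest open site.
  C1→D 17, C2→D 10, C3→F 18, C4→F 22
  latency cost 67, fixed 13 → total 80.
Compare {D}: latency cost 73 + fixed 8 = 81.
Compare {A, D}: latency cost 68 + fixed 13 = 81.
Compare {B, D}: latency cost 68 + fixed 13 = 81.
All other subsets cost ≥ 81. Minimum total cost: 80.

80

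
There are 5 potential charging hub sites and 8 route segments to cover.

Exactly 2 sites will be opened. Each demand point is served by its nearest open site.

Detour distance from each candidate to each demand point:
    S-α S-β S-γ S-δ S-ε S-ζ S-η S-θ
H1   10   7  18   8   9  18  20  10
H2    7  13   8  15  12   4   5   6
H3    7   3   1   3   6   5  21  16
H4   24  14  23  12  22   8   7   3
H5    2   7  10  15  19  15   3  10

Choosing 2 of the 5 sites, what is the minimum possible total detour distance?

Open {H3, H5}.
  S-α→H5 2, S-β→H3 3, S-γ→H3 1, S-δ→H3 3, S-ε→H3 6, S-ζ→H3 5, S-η→H5 3, S-θ→H5 10  ⇒ total 33.
Compare {H2, H3}: total 35.
Compare {H3, H4}: total 35.
No size-2 selection does better; minimum is 33.

33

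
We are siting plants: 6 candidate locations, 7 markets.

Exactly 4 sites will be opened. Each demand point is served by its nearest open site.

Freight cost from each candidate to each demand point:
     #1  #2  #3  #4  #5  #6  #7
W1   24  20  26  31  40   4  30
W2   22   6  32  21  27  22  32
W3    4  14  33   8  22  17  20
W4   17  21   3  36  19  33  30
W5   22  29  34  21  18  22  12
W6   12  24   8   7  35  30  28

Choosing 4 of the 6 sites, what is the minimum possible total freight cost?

Open {W1, W3, W4, W5}.
  #1→W3 4, #2→W3 14, #3→W4 3, #4→W3 8, #5→W5 18, #6→W1 4, #7→W5 12  ⇒ total 63.
Compare {W1, W2, W3, W4}: total 64.
Compare {W1, W2, W5, W6}: total 67.
No size-4 selection does better; minimum is 63.

63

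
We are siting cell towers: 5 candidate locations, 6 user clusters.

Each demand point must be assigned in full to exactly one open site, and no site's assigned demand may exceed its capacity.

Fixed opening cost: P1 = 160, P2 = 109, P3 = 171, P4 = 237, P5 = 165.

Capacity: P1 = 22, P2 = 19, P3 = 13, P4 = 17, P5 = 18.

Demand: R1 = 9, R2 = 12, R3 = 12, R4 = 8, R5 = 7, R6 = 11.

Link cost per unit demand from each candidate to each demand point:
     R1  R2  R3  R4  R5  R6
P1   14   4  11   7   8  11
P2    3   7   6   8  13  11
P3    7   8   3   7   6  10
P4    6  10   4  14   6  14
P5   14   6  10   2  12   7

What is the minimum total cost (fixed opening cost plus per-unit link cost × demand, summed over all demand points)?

Open {P1, P2, P3, P5}; cheapest assignment that respects the capacities:
  P1 (cap 22, load 19): R2, R5 — cost 12×4 + 7×8 = 104
  P2 (cap 19, load 17): R1, R4 — cost 9×3 + 8×8 = 91
  P3 (cap 13, load 12): R3 — cost 12×3 = 36
  P5 (cap 18, load 11): R6 — cost 11×7 = 77
  Shipping 308, fixed 605 → total 913.
  Any other capacity-feasible assignment to {P1, P2, P3, P5} ships for at least 308.
Compare {P1, P2, P4, P5}: its best feasible assignment gives total 991.
Compare {P1, P2, P3, P4}: its best feasible assignment gives total 1030.
Every other set of open sites that can feasibly serve all demand totals ≥ 991 even under its best assignment. Minimum: 913.

913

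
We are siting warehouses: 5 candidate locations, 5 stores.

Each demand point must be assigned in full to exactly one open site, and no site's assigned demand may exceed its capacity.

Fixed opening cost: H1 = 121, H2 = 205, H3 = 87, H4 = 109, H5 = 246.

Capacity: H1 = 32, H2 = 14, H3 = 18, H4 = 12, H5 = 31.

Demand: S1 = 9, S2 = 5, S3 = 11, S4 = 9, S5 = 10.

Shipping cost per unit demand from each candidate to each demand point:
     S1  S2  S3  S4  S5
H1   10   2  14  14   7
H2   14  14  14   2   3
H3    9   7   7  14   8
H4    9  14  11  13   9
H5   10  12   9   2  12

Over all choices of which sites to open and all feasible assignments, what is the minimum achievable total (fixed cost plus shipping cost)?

606

Open {H1, H3}; cheapest assignment that respects the capacities:
  H1 (cap 32, load 28): S1, S4, S5 — cost 9×10 + 9×14 + 10×7 = 286
  H3 (cap 18, load 16): S2, S3 — cost 5×7 + 11×7 = 112
  Shipping 398, fixed 208 → total 606.
  Any other capacity-feasible assignment to {H1, H3} ships for at least 398.
Compare {H1, H5}: its best feasible assignment gives total 654.
Compare {H3, H5}: its best feasible assignment gives total 655.
Every other set of open sites that can feasibly serve all demand totals ≥ 654 even under its best assignment. Minimum: 606.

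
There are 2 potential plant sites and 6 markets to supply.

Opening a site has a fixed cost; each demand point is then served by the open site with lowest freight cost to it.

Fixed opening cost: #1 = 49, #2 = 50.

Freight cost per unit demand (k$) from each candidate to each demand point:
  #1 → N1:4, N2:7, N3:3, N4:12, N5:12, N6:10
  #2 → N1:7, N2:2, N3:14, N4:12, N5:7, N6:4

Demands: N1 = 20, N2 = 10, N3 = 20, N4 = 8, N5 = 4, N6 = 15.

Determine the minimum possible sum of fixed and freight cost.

443

Open {#1, #2}: assign each demand point to its cheapest open site.
  N1→#1 20×4=80, N2→#2 10×2=20, N3→#1 20×3=60, N4→#1 8×12=96, N5→#2 4×7=28, N6→#2 15×4=60
  freight cost 344, fixed 99 → total 443.
Compare {#1}: freight cost 504 + fixed 49 = 553.
Compare {#2}: freight cost 624 + fixed 50 = 674.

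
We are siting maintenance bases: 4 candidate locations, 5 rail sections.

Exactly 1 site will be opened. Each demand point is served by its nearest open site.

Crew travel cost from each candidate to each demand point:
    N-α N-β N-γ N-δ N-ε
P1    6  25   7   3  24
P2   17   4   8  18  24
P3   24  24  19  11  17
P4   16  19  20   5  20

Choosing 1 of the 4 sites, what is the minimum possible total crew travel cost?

65

Open {P1}.
  N-α→P1 6, N-β→P1 25, N-γ→P1 7, N-δ→P1 3, N-ε→P1 24  ⇒ total 65.
Compare {P2}: total 71.
Compare {P4}: total 80.
No size-1 selection does better; minimum is 65.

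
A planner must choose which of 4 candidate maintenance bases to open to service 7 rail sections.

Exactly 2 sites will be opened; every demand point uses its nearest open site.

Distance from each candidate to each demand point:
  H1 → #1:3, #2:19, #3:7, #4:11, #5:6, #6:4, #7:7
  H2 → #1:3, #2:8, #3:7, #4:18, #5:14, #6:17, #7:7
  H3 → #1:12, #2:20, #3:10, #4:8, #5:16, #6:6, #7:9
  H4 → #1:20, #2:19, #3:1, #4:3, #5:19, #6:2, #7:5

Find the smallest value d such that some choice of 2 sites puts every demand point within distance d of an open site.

11

Open {H1, H2}.
  Farthest demand point is #4 at distance 11 (to H1); all others are ≤ 11.
With {H2, H3} the worst case is 14.
With {H2, H4} the worst case is 14.
No size-2 selection achieves below 11.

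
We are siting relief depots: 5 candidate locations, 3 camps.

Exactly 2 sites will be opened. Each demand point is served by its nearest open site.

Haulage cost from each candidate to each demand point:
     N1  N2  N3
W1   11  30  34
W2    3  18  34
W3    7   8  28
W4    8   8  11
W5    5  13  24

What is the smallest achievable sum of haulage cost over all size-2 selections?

22

Open {W2, W4}.
  N1→W2 3, N2→W4 8, N3→W4 11  ⇒ total 22.
Compare {W4, W5}: total 24.
Compare {W3, W4}: total 26.
No size-2 selection does better; minimum is 22.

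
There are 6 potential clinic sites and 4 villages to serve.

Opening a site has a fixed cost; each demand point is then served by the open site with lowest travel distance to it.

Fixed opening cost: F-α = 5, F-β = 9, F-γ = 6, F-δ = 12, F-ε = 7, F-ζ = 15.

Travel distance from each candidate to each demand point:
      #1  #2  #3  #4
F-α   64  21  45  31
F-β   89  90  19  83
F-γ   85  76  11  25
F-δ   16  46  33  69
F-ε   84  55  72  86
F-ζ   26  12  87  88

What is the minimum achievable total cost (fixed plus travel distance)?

Open {F-γ, F-ζ}: assign each demand point to its cheapest open site.
  #1→F-ζ 26, #2→F-ζ 12, #3→F-γ 11, #4→F-γ 25
  travel distance 74, fixed 21 → total 95.
Compare {F-α, F-γ, F-δ}: travel distance 73 + fixed 23 = 96.
Compare {F-γ, F-δ, F-ζ}: travel distance 64 + fixed 33 = 97.
Compare {F-α, F-γ, F-ζ}: travel distance 74 + fixed 26 = 100.
All other subsets cost ≥ 96. Minimum total cost: 95.

95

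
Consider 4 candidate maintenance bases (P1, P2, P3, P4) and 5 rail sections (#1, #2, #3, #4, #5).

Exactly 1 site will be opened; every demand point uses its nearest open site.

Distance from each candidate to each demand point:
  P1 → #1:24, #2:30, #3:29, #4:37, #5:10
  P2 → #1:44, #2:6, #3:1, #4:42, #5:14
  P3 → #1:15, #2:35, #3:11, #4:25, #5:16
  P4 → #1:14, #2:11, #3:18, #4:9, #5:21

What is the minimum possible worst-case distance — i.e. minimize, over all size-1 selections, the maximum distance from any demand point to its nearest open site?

Open {P4}.
  Farthest demand point is #5 at distance 21 (to P4); all others are ≤ 21.
With {P3} the worst case is 35.
With {P1} the worst case is 37.
No size-1 selection achieves below 21.

21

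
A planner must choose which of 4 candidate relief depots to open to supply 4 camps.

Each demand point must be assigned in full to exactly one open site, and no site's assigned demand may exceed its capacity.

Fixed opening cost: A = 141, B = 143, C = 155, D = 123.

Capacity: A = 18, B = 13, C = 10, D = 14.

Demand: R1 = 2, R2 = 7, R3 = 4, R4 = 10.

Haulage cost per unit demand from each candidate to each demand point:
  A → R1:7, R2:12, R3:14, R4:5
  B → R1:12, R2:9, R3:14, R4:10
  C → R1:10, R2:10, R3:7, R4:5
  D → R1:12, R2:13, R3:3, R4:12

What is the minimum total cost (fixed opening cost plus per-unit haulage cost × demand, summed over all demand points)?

431

Open {A, D}; cheapest assignment that respects the capacities:
  A (cap 18, load 12): R1, R4 — cost 2×7 + 10×5 = 64
  D (cap 14, load 11): R2, R3 — cost 7×13 + 4×3 = 103
  Shipping 167, fixed 264 → total 431.
  Any other capacity-feasible assignment to {A, D} ships for at least 167.
Compare {C, D}: its best feasible assignment gives total 455.
Compare {A, B}: its best feasible assignment gives total 467.
Every other set of open sites that can feasibly serve all demand totals ≥ 455 even under its best assignment. Minimum: 431.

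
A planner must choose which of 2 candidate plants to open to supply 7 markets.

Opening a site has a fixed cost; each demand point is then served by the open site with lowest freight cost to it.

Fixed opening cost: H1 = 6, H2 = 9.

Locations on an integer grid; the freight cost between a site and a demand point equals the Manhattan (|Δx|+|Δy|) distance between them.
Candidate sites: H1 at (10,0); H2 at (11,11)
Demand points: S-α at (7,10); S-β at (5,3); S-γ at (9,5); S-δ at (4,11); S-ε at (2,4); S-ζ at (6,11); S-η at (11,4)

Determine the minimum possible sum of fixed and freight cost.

63

Open {H1, H2}: assign each demand point to its cheapest open site.
  S-α→H2 5, S-β→H1 8, S-γ→H1 6, S-δ→H2 7, S-ε→H1 12, S-ζ→H2 5, S-η→H1 5
  freight cost 48, fixed 15 → total 63.
Compare {H2}: freight cost 62 + fixed 9 = 71.
Compare {H1}: freight cost 76 + fixed 6 = 82.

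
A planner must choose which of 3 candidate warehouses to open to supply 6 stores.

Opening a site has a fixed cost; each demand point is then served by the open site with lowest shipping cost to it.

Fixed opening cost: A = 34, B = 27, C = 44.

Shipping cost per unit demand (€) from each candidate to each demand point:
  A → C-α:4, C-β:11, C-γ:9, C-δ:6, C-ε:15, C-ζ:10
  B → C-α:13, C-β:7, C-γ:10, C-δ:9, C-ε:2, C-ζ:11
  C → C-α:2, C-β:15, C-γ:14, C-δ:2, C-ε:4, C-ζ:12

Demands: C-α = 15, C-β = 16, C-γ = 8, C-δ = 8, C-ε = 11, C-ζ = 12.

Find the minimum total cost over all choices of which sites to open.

463

Open {B, C}: assign each demand point to its cheapest open site.
  C-α→C 15×2=30, C-β→B 16×7=112, C-γ→B 8×10=80, C-δ→C 8×2=16, C-ε→B 11×2=22, C-ζ→B 12×11=132
  shipping cost 392, fixed 71 → total 463.
Compare {A, B, C}: shipping cost 372 + fixed 105 = 477.
Compare {A, B}: shipping cost 434 + fixed 61 = 495.
Compare {A, C}: shipping cost 458 + fixed 78 = 536.
All other subsets cost ≥ 477. Minimum total cost: 463.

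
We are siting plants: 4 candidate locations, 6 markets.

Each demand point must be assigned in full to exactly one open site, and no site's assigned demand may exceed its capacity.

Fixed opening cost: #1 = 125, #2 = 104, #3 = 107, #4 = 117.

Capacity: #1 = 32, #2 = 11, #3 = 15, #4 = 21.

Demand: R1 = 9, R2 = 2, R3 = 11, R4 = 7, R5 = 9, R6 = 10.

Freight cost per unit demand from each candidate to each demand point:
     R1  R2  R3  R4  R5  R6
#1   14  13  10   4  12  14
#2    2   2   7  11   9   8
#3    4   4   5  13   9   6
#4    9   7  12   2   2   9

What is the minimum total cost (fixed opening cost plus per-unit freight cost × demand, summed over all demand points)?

614

Open {#1, #2, #4}; cheapest assignment that respects the capacities:
  #1 (cap 32, load 18): R3, R4 — cost 11×10 + 7×4 = 138
  #2 (cap 11, load 11): R1, R2 — cost 9×2 + 2×2 = 22
  #4 (cap 21, load 19): R5, R6 — cost 9×2 + 10×9 = 108
  Shipping 268, fixed 346 → total 614.
  Any other capacity-feasible assignment to {#1, #2, #4} ships for at least 268.
Compare {#1, #4}: its best feasible assignment gives total 628.
Compare {#1, #3, #4}: its best feasible assignment gives total 639.
Every other set of open sites that can feasibly serve all demand totals ≥ 628 even under its best assignment. Minimum: 614.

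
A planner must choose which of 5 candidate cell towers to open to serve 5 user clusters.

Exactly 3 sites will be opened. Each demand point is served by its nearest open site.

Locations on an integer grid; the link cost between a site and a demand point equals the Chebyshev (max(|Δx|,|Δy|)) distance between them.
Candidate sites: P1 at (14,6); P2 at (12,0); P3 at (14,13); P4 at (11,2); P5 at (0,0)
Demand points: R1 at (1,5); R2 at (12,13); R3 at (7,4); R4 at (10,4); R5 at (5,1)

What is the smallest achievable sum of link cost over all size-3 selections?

18

Open {P3, P4, P5}.
  R1→P5 5, R2→P3 2, R3→P4 4, R4→P4 2, R5→P5 5  ⇒ total 18.
Compare {P2, P3, P5}: total 21.
Compare {P1, P3, P5}: total 23.
No size-3 selection does better; minimum is 18.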